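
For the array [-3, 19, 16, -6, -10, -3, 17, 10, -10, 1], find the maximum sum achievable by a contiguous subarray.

Using Kadane's algorithm on [-3, 19, 16, -6, -10, -3, 17, 10, -10, 1]:

Scanning through the array:
Position 1 (value 19): max_ending_here = 19, max_so_far = 19
Position 2 (value 16): max_ending_here = 35, max_so_far = 35
Position 3 (value -6): max_ending_here = 29, max_so_far = 35
Position 4 (value -10): max_ending_here = 19, max_so_far = 35
Position 5 (value -3): max_ending_here = 16, max_so_far = 35
Position 6 (value 17): max_ending_here = 33, max_so_far = 35
Position 7 (value 10): max_ending_here = 43, max_so_far = 43
Position 8 (value -10): max_ending_here = 33, max_so_far = 43
Position 9 (value 1): max_ending_here = 34, max_so_far = 43

Maximum subarray: [19, 16, -6, -10, -3, 17, 10]
Maximum sum: 43

The maximum subarray is [19, 16, -6, -10, -3, 17, 10] with sum 43. This subarray runs from index 1 to index 7.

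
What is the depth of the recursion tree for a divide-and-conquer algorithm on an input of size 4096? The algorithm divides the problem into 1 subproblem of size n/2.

For divide and conquer with division factor 2:

Problem sizes at each level:
Level 0: 4096
Level 1: 2048
Level 2: 1024
Level 3: 512
Level 4: 256
Level 5: 128
Level 6: 64
Level 7: 32
Level 8: 16
Level 9: 8
Level 10: 4
Level 11: 2
Level 12: 1

The root is level 0 and the size-1 base case is level 12 (the tree spans levels 0 through 12, i.e. 13 levels counting the root), so the depth is the number of divisions: log_2(4096) = 12

The recursion tree depth is log_2(4096) = 12. At each level, the problem size is divided by 2, so it takes 12 divisions to reduce to a base case of size 1. The algorithm makes 1 recursive call at each level.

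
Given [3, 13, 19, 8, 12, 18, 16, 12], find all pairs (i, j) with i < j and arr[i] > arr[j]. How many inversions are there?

Finding inversions in [3, 13, 19, 8, 12, 18, 16, 12]:

(1, 3): arr[1]=13 > arr[3]=8
(1, 4): arr[1]=13 > arr[4]=12
(1, 7): arr[1]=13 > arr[7]=12
(2, 3): arr[2]=19 > arr[3]=8
(2, 4): arr[2]=19 > arr[4]=12
(2, 5): arr[2]=19 > arr[5]=18
(2, 6): arr[2]=19 > arr[6]=16
(2, 7): arr[2]=19 > arr[7]=12
(5, 6): arr[5]=18 > arr[6]=16
(5, 7): arr[5]=18 > arr[7]=12
(6, 7): arr[6]=16 > arr[7]=12

Total inversions: 11

The array has 11 inversion(s): (1,3), (1,4), (1,7), (2,3), (2,4), (2,5), (2,6), (2,7), (5,6), (5,7), (6,7). Each pair (i,j) satisfies i < j and arr[i] > arr[j].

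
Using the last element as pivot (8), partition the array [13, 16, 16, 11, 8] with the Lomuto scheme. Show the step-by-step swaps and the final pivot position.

Lomuto partition with pivot = 8:

Initial array: [13, 16, 16, 11, 8]

arr[0]=13 > 8: no swap
arr[1]=16 > 8: no swap
arr[2]=16 > 8: no swap
arr[3]=11 > 8: no swap

Place pivot at position 0: [8, 16, 16, 11, 13]
Pivot position: 0

After partitioning with pivot 8, the array becomes [8, 16, 16, 11, 13]. The pivot is placed at index 0. All elements to the left of the pivot are <= 8, and all elements to the right are > 8.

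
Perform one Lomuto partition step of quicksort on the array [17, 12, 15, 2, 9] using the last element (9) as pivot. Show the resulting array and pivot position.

Lomuto partition with pivot = 9:

Initial array: [17, 12, 15, 2, 9]

arr[0]=17 > 9: no swap
arr[1]=12 > 9: no swap
arr[2]=15 > 9: no swap
arr[3]=2 <= 9: swap with position 0, array becomes [2, 12, 15, 17, 9]

Place pivot at position 1: [2, 9, 15, 17, 12]
Pivot position: 1

After partitioning with pivot 9, the array becomes [2, 9, 15, 17, 12]. The pivot is placed at index 1. All elements to the left of the pivot are <= 9, and all elements to the right are > 9.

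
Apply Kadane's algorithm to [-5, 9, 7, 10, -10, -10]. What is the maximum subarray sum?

Using Kadane's algorithm on [-5, 9, 7, 10, -10, -10]:

Scanning through the array:
Position 1 (value 9): max_ending_here = 9, max_so_far = 9
Position 2 (value 7): max_ending_here = 16, max_so_far = 16
Position 3 (value 10): max_ending_here = 26, max_so_far = 26
Position 4 (value -10): max_ending_here = 16, max_so_far = 26
Position 5 (value -10): max_ending_here = 6, max_so_far = 26

Maximum subarray: [9, 7, 10]
Maximum sum: 26

The maximum subarray is [9, 7, 10] with sum 26. This subarray runs from index 1 to index 3.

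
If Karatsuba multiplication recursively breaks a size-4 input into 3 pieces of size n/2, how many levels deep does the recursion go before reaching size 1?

For divide and conquer with division factor 2:

Problem sizes at each level:
Level 0: 4
Level 1: 2
Level 2: 1

The root is level 0 and the size-1 base case is level 2 (the tree spans levels 0 through 2, i.e. 3 levels counting the root), so the depth is the number of divisions: log_2(4) = 2

The recursion tree depth is log_2(4) = 2. At each level, the problem size is divided by 2, so it takes 2 divisions to reduce to a base case of size 1. The algorithm makes 3 recursive calls at each level.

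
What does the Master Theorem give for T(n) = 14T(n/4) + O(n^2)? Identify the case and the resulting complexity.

Master Theorem for T(n) = 14T(n/4) + O(n^2):

a = 14, b = 4, c = 2
log_b(a) = log_4(14) = 1.9037

Case 3: c = 2 > log_4(14) = 1.9037
T(n) = O(n^2) = O(n^2)

For T(n) = 14T(n/4) + O(n^2): log_4(14) = 1.9037. This is Case 3 of the Master Theorem (c > log_b(a), work dominated by root), giving O(n^2).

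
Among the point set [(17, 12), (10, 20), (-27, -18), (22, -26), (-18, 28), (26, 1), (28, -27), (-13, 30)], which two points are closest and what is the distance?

Computing all pairwise distances among 8 points:

d((17, 12), (10, 20)) = 10.6301
d((17, 12), (-27, -18)) = 53.2541
d((17, 12), (22, -26)) = 38.3275
d((17, 12), (-18, 28)) = 38.4838
d((17, 12), (26, 1)) = 14.2127
d((17, 12), (28, -27)) = 40.5216
d((17, 12), (-13, 30)) = 34.9857
d((10, 20), (-27, -18)) = 53.0377
d((10, 20), (22, -26)) = 47.5395
d((10, 20), (-18, 28)) = 29.1204
d((10, 20), (26, 1)) = 24.8395
d((10, 20), (28, -27)) = 50.3289
d((10, 20), (-13, 30)) = 25.0799
d((-27, -18), (22, -26)) = 49.6488
d((-27, -18), (-18, 28)) = 46.8722
d((-27, -18), (26, 1)) = 56.3028
d((-27, -18), (28, -27)) = 55.7315
d((-27, -18), (-13, 30)) = 50.0
d((22, -26), (-18, 28)) = 67.2012
d((22, -26), (26, 1)) = 27.2947
d((22, -26), (28, -27)) = 6.0828
d((22, -26), (-13, 30)) = 66.0379
d((-18, 28), (26, 1)) = 51.6236
d((-18, 28), (28, -27)) = 71.7008
d((-18, 28), (-13, 30)) = 5.3852 <-- minimum
d((26, 1), (28, -27)) = 28.0713
d((26, 1), (-13, 30)) = 48.6004
d((28, -27), (-13, 30)) = 70.214

Closest pair: (-18, 28) and (-13, 30) with distance 5.3852

The closest pair is (-18, 28) and (-13, 30) with Euclidean distance 5.3852. For 8 points, brute-force pairwise comparison is shown above. For large n, the divide-and-conquer algorithm (sort by x, recurse on halves, check the dividing strip) achieves O(n log n).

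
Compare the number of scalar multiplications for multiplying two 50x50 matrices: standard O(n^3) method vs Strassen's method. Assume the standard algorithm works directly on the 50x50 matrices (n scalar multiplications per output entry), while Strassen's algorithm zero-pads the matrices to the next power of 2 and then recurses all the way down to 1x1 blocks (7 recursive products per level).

Matrix multiplication for 50x50 matrices:

Strassen's algorithm requires power-of-2 dimensions. Pad 50x50 to 64x64 (next power of 2).

Standard algorithm: 50^3 = 125000 multiplications
Strassen's algorithm: 7^(log2(64)) = 7^6 = 117649 multiplications
Savings: 125000 - 117649 = 7351 multiplications

Standard: 125000 multiplications (50^3). Strassen: 117649 multiplications (7^6, after padding to 64x64). Strassen reduces 8 recursive multiplications to 7 at each level.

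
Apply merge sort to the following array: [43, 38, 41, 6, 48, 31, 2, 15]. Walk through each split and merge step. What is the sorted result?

Merge sort trace:

Split: [43, 38, 41, 6, 48, 31, 2, 15] -> [43, 38, 41, 6] and [48, 31, 2, 15]
  Split: [43, 38, 41, 6] -> [43, 38] and [41, 6]
    Split: [43, 38] -> [43] and [38]
    Merge: [43] + [38] -> [38, 43]
    Split: [41, 6] -> [41] and [6]
    Merge: [41] + [6] -> [6, 41]
  Merge: [38, 43] + [6, 41] -> [6, 38, 41, 43]
  Split: [48, 31, 2, 15] -> [48, 31] and [2, 15]
    Split: [48, 31] -> [48] and [31]
    Merge: [48] + [31] -> [31, 48]
    Split: [2, 15] -> [2] and [15]
    Merge: [2] + [15] -> [2, 15]
  Merge: [31, 48] + [2, 15] -> [2, 15, 31, 48]
Merge: [6, 38, 41, 43] + [2, 15, 31, 48] -> [2, 6, 15, 31, 38, 41, 43, 48]

Final sorted array: [2, 6, 15, 31, 38, 41, 43, 48]

The merge sort proceeds by recursively splitting the array and merging sorted halves.
After all merges, the sorted array is [2, 6, 15, 31, 38, 41, 43, 48].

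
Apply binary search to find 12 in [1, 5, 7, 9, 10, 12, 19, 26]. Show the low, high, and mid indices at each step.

Binary search for 12 in [1, 5, 7, 9, 10, 12, 19, 26]:

lo=0, hi=7, mid=3, arr[mid]=9 -> 9 < 12, search right half
lo=4, hi=7, mid=5, arr[mid]=12 -> Found target at index 5!

Binary search finds 12 at index 5 after 2 comparisons. The search repeatedly halves the search space by comparing with the middle element.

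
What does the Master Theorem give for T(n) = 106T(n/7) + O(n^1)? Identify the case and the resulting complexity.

Master Theorem for T(n) = 106T(n/7) + O(n^1):

a = 106, b = 7, c = 1
log_b(a) = log_7(106) = 2.3965

Case 1: c = 1 < log_7(106) = 2.3965
T(n) = O(n^(log_7 106))

For T(n) = 106T(n/7) + O(n^1): log_7(106) = 2.3965. This is Case 1 of the Master Theorem (c < log_b(a), work dominated by leaves), giving O(n^(log_7 106)).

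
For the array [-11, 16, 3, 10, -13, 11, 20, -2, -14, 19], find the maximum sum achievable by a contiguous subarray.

Using Kadane's algorithm on [-11, 16, 3, 10, -13, 11, 20, -2, -14, 19]:

Scanning through the array:
Position 1 (value 16): max_ending_here = 16, max_so_far = 16
Position 2 (value 3): max_ending_here = 19, max_so_far = 19
Position 3 (value 10): max_ending_here = 29, max_so_far = 29
Position 4 (value -13): max_ending_here = 16, max_so_far = 29
Position 5 (value 11): max_ending_here = 27, max_so_far = 29
Position 6 (value 20): max_ending_here = 47, max_so_far = 47
Position 7 (value -2): max_ending_here = 45, max_so_far = 47
Position 8 (value -14): max_ending_here = 31, max_so_far = 47
Position 9 (value 19): max_ending_here = 50, max_so_far = 50

Maximum subarray: [16, 3, 10, -13, 11, 20, -2, -14, 19]
Maximum sum: 50

The maximum subarray is [16, 3, 10, -13, 11, 20, -2, -14, 19] with sum 50. This subarray runs from index 1 to index 9.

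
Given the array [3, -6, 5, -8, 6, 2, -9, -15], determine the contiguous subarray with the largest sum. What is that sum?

Using Kadane's algorithm on [3, -6, 5, -8, 6, 2, -9, -15]:

Scanning through the array:
Position 1 (value -6): max_ending_here = -3, max_so_far = 3
Position 2 (value 5): max_ending_here = 5, max_so_far = 5
Position 3 (value -8): max_ending_here = -3, max_so_far = 5
Position 4 (value 6): max_ending_here = 6, max_so_far = 6
Position 5 (value 2): max_ending_here = 8, max_so_far = 8
Position 6 (value -9): max_ending_here = -1, max_so_far = 8
Position 7 (value -15): max_ending_here = -15, max_so_far = 8

Maximum subarray: [6, 2]
Maximum sum: 8

The maximum subarray is [6, 2] with sum 8. This subarray runs from index 4 to index 5.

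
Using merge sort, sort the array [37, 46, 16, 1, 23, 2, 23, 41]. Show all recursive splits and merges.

Merge sort trace:

Split: [37, 46, 16, 1, 23, 2, 23, 41] -> [37, 46, 16, 1] and [23, 2, 23, 41]
  Split: [37, 46, 16, 1] -> [37, 46] and [16, 1]
    Split: [37, 46] -> [37] and [46]
    Merge: [37] + [46] -> [37, 46]
    Split: [16, 1] -> [16] and [1]
    Merge: [16] + [1] -> [1, 16]
  Merge: [37, 46] + [1, 16] -> [1, 16, 37, 46]
  Split: [23, 2, 23, 41] -> [23, 2] and [23, 41]
    Split: [23, 2] -> [23] and [2]
    Merge: [23] + [2] -> [2, 23]
    Split: [23, 41] -> [23] and [41]
    Merge: [23] + [41] -> [23, 41]
  Merge: [2, 23] + [23, 41] -> [2, 23, 23, 41]
Merge: [1, 16, 37, 46] + [2, 23, 23, 41] -> [1, 2, 16, 23, 23, 37, 41, 46]

Final sorted array: [1, 2, 16, 23, 23, 37, 41, 46]

The merge sort proceeds by recursively splitting the array and merging sorted halves.
After all merges, the sorted array is [1, 2, 16, 23, 23, 37, 41, 46].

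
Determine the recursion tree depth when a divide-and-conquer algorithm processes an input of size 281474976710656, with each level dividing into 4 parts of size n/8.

For divide and conquer with division factor 8:

Problem sizes at each level:
Level 0: 281474976710656
Level 1: 35184372088832
Level 2: 4398046511104
Level 3: 549755813888
Level 4: 68719476736
Level 5: 8589934592
Level 6: 1073741824
Level 7: 134217728
Level 8: 16777216
Level 9: 2097152
Level 10: 262144
Level 11: 32768
Level 12: 4096
Level 13: 512
Level 14: 64
Level 15: 8
Level 16: 1

The root is level 0 and the size-1 base case is level 16 (the tree spans levels 0 through 16, i.e. 17 levels counting the root), so the depth is the number of divisions: log_8(281474976710656) = 16

The recursion tree depth is log_8(281474976710656) = 16. At each level, the problem size is divided by 8, so it takes 16 divisions to reduce to a base case of size 1. The algorithm makes 4 recursive calls at each level.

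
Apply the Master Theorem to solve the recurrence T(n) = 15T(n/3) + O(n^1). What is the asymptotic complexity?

Master Theorem for T(n) = 15T(n/3) + O(n^1):

a = 15, b = 3, c = 1
log_b(a) = log_3(15) = 2.4650

Case 1: c = 1 < log_3(15) = 2.4650
T(n) = O(n^(log_3 15))

For T(n) = 15T(n/3) + O(n^1): log_3(15) = 2.4650. This is Case 1 of the Master Theorem (c < log_b(a), work dominated by leaves), giving O(n^(log_3 15)).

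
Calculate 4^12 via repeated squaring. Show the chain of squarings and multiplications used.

Computing 4^12 by squaring (build up from 4^1; each line after the first costs one multiplication):

4^1 = 4
4^2 = (4^1)^2 = 4^2 = 16
4^3 = 4 * 4^2 = 4 * 16 = 64
4^6 = (4^3)^2 = 64^2 = 4096
4^12 = (4^6)^2 = 4096^2 = 16777216

Result: 16777216
Multiplications needed: 4 (4 lines after 4^1)

4^12 = 16777216. Using exponentiation by squaring, this requires 4 multiplications. The key idea: if the exponent is even, square the half-power; if odd, multiply by the base once.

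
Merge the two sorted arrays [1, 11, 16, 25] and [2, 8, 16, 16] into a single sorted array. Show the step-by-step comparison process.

Merging process:

Compare 1 vs 2: take 1 from left. Merged: [1]
Compare 11 vs 2: take 2 from right. Merged: [1, 2]
Compare 11 vs 8: take 8 from right. Merged: [1, 2, 8]
Compare 11 vs 16: take 11 from left. Merged: [1, 2, 8, 11]
Compare 16 vs 16: take 16 from left. Merged: [1, 2, 8, 11, 16]
Compare 25 vs 16: take 16 from right. Merged: [1, 2, 8, 11, 16, 16]
Compare 25 vs 16: take 16 from right. Merged: [1, 2, 8, 11, 16, 16, 16]
Append remaining from left: [25]. Merged: [1, 2, 8, 11, 16, 16, 16, 25]

Final merged array: [1, 2, 8, 11, 16, 16, 16, 25]
Total comparisons: 7

The merged array is [1, 2, 8, 11, 16, 16, 16, 25], requiring 7 comparisons. The merge step runs in O(n) time where n is the total number of elements.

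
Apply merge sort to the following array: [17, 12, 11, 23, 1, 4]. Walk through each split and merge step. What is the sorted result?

Merge sort trace:

Split: [17, 12, 11, 23, 1, 4] -> [17, 12, 11] and [23, 1, 4]
  Split: [17, 12, 11] -> [17] and [12, 11]
    Split: [12, 11] -> [12] and [11]
    Merge: [12] + [11] -> [11, 12]
  Merge: [17] + [11, 12] -> [11, 12, 17]
  Split: [23, 1, 4] -> [23] and [1, 4]
    Split: [1, 4] -> [1] and [4]
    Merge: [1] + [4] -> [1, 4]
  Merge: [23] + [1, 4] -> [1, 4, 23]
Merge: [11, 12, 17] + [1, 4, 23] -> [1, 4, 11, 12, 17, 23]

Final sorted array: [1, 4, 11, 12, 17, 23]

The merge sort proceeds by recursively splitting the array and merging sorted halves.
After all merges, the sorted array is [1, 4, 11, 12, 17, 23].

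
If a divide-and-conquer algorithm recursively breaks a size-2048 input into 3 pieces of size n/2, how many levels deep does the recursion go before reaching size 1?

For divide and conquer with division factor 2:

Problem sizes at each level:
Level 0: 2048
Level 1: 1024
Level 2: 512
Level 3: 256
Level 4: 128
Level 5: 64
Level 6: 32
Level 7: 16
Level 8: 8
Level 9: 4
Level 10: 2
Level 11: 1

The root is level 0 and the size-1 base case is level 11 (the tree spans levels 0 through 11, i.e. 12 levels counting the root), so the depth is the number of divisions: log_2(2048) = 11

The recursion tree depth is log_2(2048) = 11. At each level, the problem size is divided by 2, so it takes 11 divisions to reduce to a base case of size 1. The algorithm makes 3 recursive calls at each level.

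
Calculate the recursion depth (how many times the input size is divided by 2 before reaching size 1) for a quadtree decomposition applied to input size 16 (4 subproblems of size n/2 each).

For divide and conquer with division factor 2:

Problem sizes at each level:
Level 0: 16
Level 1: 8
Level 2: 4
Level 3: 2
Level 4: 1

The root is level 0 and the size-1 base case is level 4 (the tree spans levels 0 through 4, i.e. 5 levels counting the root), so the depth is the number of divisions: log_2(16) = 4

The recursion tree depth is log_2(16) = 4. At each level, the problem size is divided by 2, so it takes 4 divisions to reduce to a base case of size 1. The algorithm makes 4 recursive calls at each level.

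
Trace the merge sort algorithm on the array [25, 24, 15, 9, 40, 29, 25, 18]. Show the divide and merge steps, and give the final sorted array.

Merge sort trace:

Split: [25, 24, 15, 9, 40, 29, 25, 18] -> [25, 24, 15, 9] and [40, 29, 25, 18]
  Split: [25, 24, 15, 9] -> [25, 24] and [15, 9]
    Split: [25, 24] -> [25] and [24]
    Merge: [25] + [24] -> [24, 25]
    Split: [15, 9] -> [15] and [9]
    Merge: [15] + [9] -> [9, 15]
  Merge: [24, 25] + [9, 15] -> [9, 15, 24, 25]
  Split: [40, 29, 25, 18] -> [40, 29] and [25, 18]
    Split: [40, 29] -> [40] and [29]
    Merge: [40] + [29] -> [29, 40]
    Split: [25, 18] -> [25] and [18]
    Merge: [25] + [18] -> [18, 25]
  Merge: [29, 40] + [18, 25] -> [18, 25, 29, 40]
Merge: [9, 15, 24, 25] + [18, 25, 29, 40] -> [9, 15, 18, 24, 25, 25, 29, 40]

Final sorted array: [9, 15, 18, 24, 25, 25, 29, 40]

The merge sort proceeds by recursively splitting the array and merging sorted halves.
After all merges, the sorted array is [9, 15, 18, 24, 25, 25, 29, 40].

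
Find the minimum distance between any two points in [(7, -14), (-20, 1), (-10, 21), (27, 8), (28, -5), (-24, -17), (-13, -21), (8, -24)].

Computing all pairwise distances among 8 points:

d((7, -14), (-20, 1)) = 30.8869
d((7, -14), (-10, 21)) = 38.9102
d((7, -14), (27, 8)) = 29.7321
d((7, -14), (28, -5)) = 22.8473
d((7, -14), (-24, -17)) = 31.1448
d((7, -14), (-13, -21)) = 21.1896
d((7, -14), (8, -24)) = 10.0499 <-- minimum
d((-20, 1), (-10, 21)) = 22.3607
d((-20, 1), (27, 8)) = 47.5184
d((-20, 1), (28, -5)) = 48.3735
d((-20, 1), (-24, -17)) = 18.4391
d((-20, 1), (-13, -21)) = 23.0868
d((-20, 1), (8, -24)) = 37.5366
d((-10, 21), (27, 8)) = 39.2173
d((-10, 21), (28, -5)) = 46.0435
d((-10, 21), (-24, -17)) = 40.4969
d((-10, 21), (-13, -21)) = 42.107
d((-10, 21), (8, -24)) = 48.4665
d((27, 8), (28, -5)) = 13.0384
d((27, 8), (-24, -17)) = 56.7979
d((27, 8), (-13, -21)) = 49.4065
d((27, 8), (8, -24)) = 37.2156
d((28, -5), (-24, -17)) = 53.3667
d((28, -5), (-13, -21)) = 44.0114
d((28, -5), (8, -24)) = 27.5862
d((-24, -17), (-13, -21)) = 11.7047
d((-24, -17), (8, -24)) = 32.7567
d((-13, -21), (8, -24)) = 21.2132

Closest pair: (7, -14) and (8, -24) with distance 10.0499

The closest pair is (7, -14) and (8, -24) with Euclidean distance 10.0499. For 8 points, brute-force pairwise comparison is shown above. For large n, the divide-and-conquer algorithm (sort by x, recurse on halves, check the dividing strip) achieves O(n log n).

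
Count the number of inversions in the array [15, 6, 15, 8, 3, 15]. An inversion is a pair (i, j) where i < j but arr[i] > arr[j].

Finding inversions in [15, 6, 15, 8, 3, 15]:

(0, 1): arr[0]=15 > arr[1]=6
(0, 3): arr[0]=15 > arr[3]=8
(0, 4): arr[0]=15 > arr[4]=3
(1, 4): arr[1]=6 > arr[4]=3
(2, 3): arr[2]=15 > arr[3]=8
(2, 4): arr[2]=15 > arr[4]=3
(3, 4): arr[3]=8 > arr[4]=3

Total inversions: 7

The array has 7 inversion(s): (0,1), (0,3), (0,4), (1,4), (2,3), (2,4), (3,4). Each pair (i,j) satisfies i < j and arr[i] > arr[j].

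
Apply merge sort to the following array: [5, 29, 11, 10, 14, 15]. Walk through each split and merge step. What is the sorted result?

Merge sort trace:

Split: [5, 29, 11, 10, 14, 15] -> [5, 29, 11] and [10, 14, 15]
  Split: [5, 29, 11] -> [5] and [29, 11]
    Split: [29, 11] -> [29] and [11]
    Merge: [29] + [11] -> [11, 29]
  Merge: [5] + [11, 29] -> [5, 11, 29]
  Split: [10, 14, 15] -> [10] and [14, 15]
    Split: [14, 15] -> [14] and [15]
    Merge: [14] + [15] -> [14, 15]
  Merge: [10] + [14, 15] -> [10, 14, 15]
Merge: [5, 11, 29] + [10, 14, 15] -> [5, 10, 11, 14, 15, 29]

Final sorted array: [5, 10, 11, 14, 15, 29]

The merge sort proceeds by recursively splitting the array and merging sorted halves.
After all merges, the sorted array is [5, 10, 11, 14, 15, 29].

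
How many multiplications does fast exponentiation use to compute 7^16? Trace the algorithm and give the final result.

Computing 7^16 by squaring (build up from 7^1; each line after the first costs one multiplication):

7^1 = 7
7^2 = (7^1)^2 = 7^2 = 49
7^4 = (7^2)^2 = 49^2 = 2401
7^8 = (7^4)^2 = 2401^2 = 5764801
7^16 = (7^8)^2 = 5764801^2 = 33232930569601

Result: 33232930569601
Multiplications needed: 4 (4 lines after 7^1)

7^16 = 33232930569601. Using exponentiation by squaring, this requires 4 multiplications. The key idea: if the exponent is even, square the half-power; if odd, multiply by the base once.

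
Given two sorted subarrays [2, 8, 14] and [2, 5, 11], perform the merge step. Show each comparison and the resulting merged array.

Merging process:

Compare 2 vs 2: take 2 from left. Merged: [2]
Compare 8 vs 2: take 2 from right. Merged: [2, 2]
Compare 8 vs 5: take 5 from right. Merged: [2, 2, 5]
Compare 8 vs 11: take 8 from left. Merged: [2, 2, 5, 8]
Compare 14 vs 11: take 11 from right. Merged: [2, 2, 5, 8, 11]
Append remaining from left: [14]. Merged: [2, 2, 5, 8, 11, 14]

Final merged array: [2, 2, 5, 8, 11, 14]
Total comparisons: 5

The merged array is [2, 2, 5, 8, 11, 14], requiring 5 comparisons. The merge step runs in O(n) time where n is the total number of elements.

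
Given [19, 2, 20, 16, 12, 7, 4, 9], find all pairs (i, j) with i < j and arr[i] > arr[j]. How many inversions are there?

Finding inversions in [19, 2, 20, 16, 12, 7, 4, 9]:

(0, 1): arr[0]=19 > arr[1]=2
(0, 3): arr[0]=19 > arr[3]=16
(0, 4): arr[0]=19 > arr[4]=12
(0, 5): arr[0]=19 > arr[5]=7
(0, 6): arr[0]=19 > arr[6]=4
(0, 7): arr[0]=19 > arr[7]=9
(2, 3): arr[2]=20 > arr[3]=16
(2, 4): arr[2]=20 > arr[4]=12
(2, 5): arr[2]=20 > arr[5]=7
(2, 6): arr[2]=20 > arr[6]=4
(2, 7): arr[2]=20 > arr[7]=9
(3, 4): arr[3]=16 > arr[4]=12
(3, 5): arr[3]=16 > arr[5]=7
(3, 6): arr[3]=16 > arr[6]=4
(3, 7): arr[3]=16 > arr[7]=9
(4, 5): arr[4]=12 > arr[5]=7
(4, 6): arr[4]=12 > arr[6]=4
(4, 7): arr[4]=12 > arr[7]=9
(5, 6): arr[5]=7 > arr[6]=4

Total inversions: 19

The array has 19 inversion(s): (0,1), (0,3), (0,4), (0,5), (0,6), (0,7), (2,3), (2,4), (2,5), (2,6), (2,7), (3,4), (3,5), (3,6), (3,7), (4,5), (4,6), (4,7), (5,6). Each pair (i,j) satisfies i < j and arr[i] > arr[j].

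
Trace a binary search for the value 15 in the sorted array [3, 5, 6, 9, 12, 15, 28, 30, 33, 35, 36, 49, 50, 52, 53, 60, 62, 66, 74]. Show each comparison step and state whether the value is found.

Binary search for 15 in [3, 5, 6, 9, 12, 15, 28, 30, 33, 35, 36, 49, 50, 52, 53, 60, 62, 66, 74]:

lo=0, hi=18, mid=9, arr[mid]=35 -> 35 > 15, search left half
lo=0, hi=8, mid=4, arr[mid]=12 -> 12 < 15, search right half
lo=5, hi=8, mid=6, arr[mid]=28 -> 28 > 15, search left half
lo=5, hi=5, mid=5, arr[mid]=15 -> Found target at index 5!

Binary search finds 15 at index 5 after 4 comparisons. The search repeatedly halves the search space by comparing with the middle element.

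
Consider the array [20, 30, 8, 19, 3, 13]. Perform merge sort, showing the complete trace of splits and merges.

Merge sort trace:

Split: [20, 30, 8, 19, 3, 13] -> [20, 30, 8] and [19, 3, 13]
  Split: [20, 30, 8] -> [20] and [30, 8]
    Split: [30, 8] -> [30] and [8]
    Merge: [30] + [8] -> [8, 30]
  Merge: [20] + [8, 30] -> [8, 20, 30]
  Split: [19, 3, 13] -> [19] and [3, 13]
    Split: [3, 13] -> [3] and [13]
    Merge: [3] + [13] -> [3, 13]
  Merge: [19] + [3, 13] -> [3, 13, 19]
Merge: [8, 20, 30] + [3, 13, 19] -> [3, 8, 13, 19, 20, 30]

Final sorted array: [3, 8, 13, 19, 20, 30]

The merge sort proceeds by recursively splitting the array and merging sorted halves.
After all merges, the sorted array is [3, 8, 13, 19, 20, 30].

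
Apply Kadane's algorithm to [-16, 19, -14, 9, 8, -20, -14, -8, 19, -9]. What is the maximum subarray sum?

Using Kadane's algorithm on [-16, 19, -14, 9, 8, -20, -14, -8, 19, -9]:

Scanning through the array:
Position 1 (value 19): max_ending_here = 19, max_so_far = 19
Position 2 (value -14): max_ending_here = 5, max_so_far = 19
Position 3 (value 9): max_ending_here = 14, max_so_far = 19
Position 4 (value 8): max_ending_here = 22, max_so_far = 22
Position 5 (value -20): max_ending_here = 2, max_so_far = 22
Position 6 (value -14): max_ending_here = -12, max_so_far = 22
Position 7 (value -8): max_ending_here = -8, max_so_far = 22
Position 8 (value 19): max_ending_here = 19, max_so_far = 22
Position 9 (value -9): max_ending_here = 10, max_so_far = 22

Maximum subarray: [19, -14, 9, 8]
Maximum sum: 22

The maximum subarray is [19, -14, 9, 8] with sum 22. This subarray runs from index 1 to index 4.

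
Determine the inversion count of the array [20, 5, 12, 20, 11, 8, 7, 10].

Finding inversions in [20, 5, 12, 20, 11, 8, 7, 10]:

(0, 1): arr[0]=20 > arr[1]=5
(0, 2): arr[0]=20 > arr[2]=12
(0, 4): arr[0]=20 > arr[4]=11
(0, 5): arr[0]=20 > arr[5]=8
(0, 6): arr[0]=20 > arr[6]=7
(0, 7): arr[0]=20 > arr[7]=10
(2, 4): arr[2]=12 > arr[4]=11
(2, 5): arr[2]=12 > arr[5]=8
(2, 6): arr[2]=12 > arr[6]=7
(2, 7): arr[2]=12 > arr[7]=10
(3, 4): arr[3]=20 > arr[4]=11
(3, 5): arr[3]=20 > arr[5]=8
(3, 6): arr[3]=20 > arr[6]=7
(3, 7): arr[3]=20 > arr[7]=10
(4, 5): arr[4]=11 > arr[5]=8
(4, 6): arr[4]=11 > arr[6]=7
(4, 7): arr[4]=11 > arr[7]=10
(5, 6): arr[5]=8 > arr[6]=7

Total inversions: 18

The array has 18 inversion(s): (0,1), (0,2), (0,4), (0,5), (0,6), (0,7), (2,4), (2,5), (2,6), (2,7), (3,4), (3,5), (3,6), (3,7), (4,5), (4,6), (4,7), (5,6). Each pair (i,j) satisfies i < j and arr[i] > arr[j].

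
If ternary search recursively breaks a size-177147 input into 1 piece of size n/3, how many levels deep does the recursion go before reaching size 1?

For divide and conquer with division factor 3:

Problem sizes at each level:
Level 0: 177147
Level 1: 59049
Level 2: 19683
Level 3: 6561
Level 4: 2187
Level 5: 729
Level 6: 243
Level 7: 81
Level 8: 27
Level 9: 9
Level 10: 3
Level 11: 1

The root is level 0 and the size-1 base case is level 11 (the tree spans levels 0 through 11, i.e. 12 levels counting the root), so the depth is the number of divisions: log_3(177147) = 11

The recursion tree depth is log_3(177147) = 11. At each level, the problem size is divided by 3, so it takes 11 divisions to reduce to a base case of size 1. The algorithm makes 1 recursive call at each level.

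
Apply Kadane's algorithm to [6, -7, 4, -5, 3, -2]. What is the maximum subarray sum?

Using Kadane's algorithm on [6, -7, 4, -5, 3, -2]:

Scanning through the array:
Position 1 (value -7): max_ending_here = -1, max_so_far = 6
Position 2 (value 4): max_ending_here = 4, max_so_far = 6
Position 3 (value -5): max_ending_here = -1, max_so_far = 6
Position 4 (value 3): max_ending_here = 3, max_so_far = 6
Position 5 (value -2): max_ending_here = 1, max_so_far = 6

Maximum subarray: [6]
Maximum sum: 6

The maximum subarray is [6] with sum 6. This subarray runs from index 0 to index 0.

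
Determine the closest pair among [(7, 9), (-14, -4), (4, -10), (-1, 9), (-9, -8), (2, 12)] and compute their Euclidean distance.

Computing all pairwise distances among 6 points:

d((7, 9), (-14, -4)) = 24.6982
d((7, 9), (4, -10)) = 19.2354
d((7, 9), (-1, 9)) = 8.0
d((7, 9), (-9, -8)) = 23.3452
d((7, 9), (2, 12)) = 5.831
d((-14, -4), (4, -10)) = 18.9737
d((-14, -4), (-1, 9)) = 18.3848
d((-14, -4), (-9, -8)) = 6.4031
d((-14, -4), (2, 12)) = 22.6274
d((4, -10), (-1, 9)) = 19.6469
d((4, -10), (-9, -8)) = 13.1529
d((4, -10), (2, 12)) = 22.0907
d((-1, 9), (-9, -8)) = 18.7883
d((-1, 9), (2, 12)) = 4.2426 <-- minimum
d((-9, -8), (2, 12)) = 22.8254

Closest pair: (-1, 9) and (2, 12) with distance 4.2426

The closest pair is (-1, 9) and (2, 12) with Euclidean distance 4.2426. For 6 points, brute-force pairwise comparison is shown above. For large n, the divide-and-conquer algorithm (sort by x, recurse on halves, check the dividing strip) achieves O(n log n).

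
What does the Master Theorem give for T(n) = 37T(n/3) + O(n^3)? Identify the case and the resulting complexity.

Master Theorem for T(n) = 37T(n/3) + O(n^3):

a = 37, b = 3, c = 3
log_b(a) = log_3(37) = 3.2868

Case 1: c = 3 < log_3(37) = 3.2868
T(n) = O(n^(log_3 37))

For T(n) = 37T(n/3) + O(n^3): log_3(37) = 3.2868. This is Case 1 of the Master Theorem (c < log_b(a), work dominated by leaves), giving O(n^(log_3 37)).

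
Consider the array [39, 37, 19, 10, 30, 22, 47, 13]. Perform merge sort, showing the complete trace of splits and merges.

Merge sort trace:

Split: [39, 37, 19, 10, 30, 22, 47, 13] -> [39, 37, 19, 10] and [30, 22, 47, 13]
  Split: [39, 37, 19, 10] -> [39, 37] and [19, 10]
    Split: [39, 37] -> [39] and [37]
    Merge: [39] + [37] -> [37, 39]
    Split: [19, 10] -> [19] and [10]
    Merge: [19] + [10] -> [10, 19]
  Merge: [37, 39] + [10, 19] -> [10, 19, 37, 39]
  Split: [30, 22, 47, 13] -> [30, 22] and [47, 13]
    Split: [30, 22] -> [30] and [22]
    Merge: [30] + [22] -> [22, 30]
    Split: [47, 13] -> [47] and [13]
    Merge: [47] + [13] -> [13, 47]
  Merge: [22, 30] + [13, 47] -> [13, 22, 30, 47]
Merge: [10, 19, 37, 39] + [13, 22, 30, 47] -> [10, 13, 19, 22, 30, 37, 39, 47]

Final sorted array: [10, 13, 19, 22, 30, 37, 39, 47]

The merge sort proceeds by recursively splitting the array and merging sorted halves.
After all merges, the sorted array is [10, 13, 19, 22, 30, 37, 39, 47].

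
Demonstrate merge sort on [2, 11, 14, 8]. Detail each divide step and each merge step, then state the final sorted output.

Merge sort trace:

Split: [2, 11, 14, 8] -> [2, 11] and [14, 8]
  Split: [2, 11] -> [2] and [11]
  Merge: [2] + [11] -> [2, 11]
  Split: [14, 8] -> [14] and [8]
  Merge: [14] + [8] -> [8, 14]
Merge: [2, 11] + [8, 14] -> [2, 8, 11, 14]

Final sorted array: [2, 8, 11, 14]

The merge sort proceeds by recursively splitting the array and merging sorted halves.
After all merges, the sorted array is [2, 8, 11, 14].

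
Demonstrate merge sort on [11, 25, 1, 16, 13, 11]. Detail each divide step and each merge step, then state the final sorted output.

Merge sort trace:

Split: [11, 25, 1, 16, 13, 11] -> [11, 25, 1] and [16, 13, 11]
  Split: [11, 25, 1] -> [11] and [25, 1]
    Split: [25, 1] -> [25] and [1]
    Merge: [25] + [1] -> [1, 25]
  Merge: [11] + [1, 25] -> [1, 11, 25]
  Split: [16, 13, 11] -> [16] and [13, 11]
    Split: [13, 11] -> [13] and [11]
    Merge: [13] + [11] -> [11, 13]
  Merge: [16] + [11, 13] -> [11, 13, 16]
Merge: [1, 11, 25] + [11, 13, 16] -> [1, 11, 11, 13, 16, 25]

Final sorted array: [1, 11, 11, 13, 16, 25]

The merge sort proceeds by recursively splitting the array and merging sorted halves.
After all merges, the sorted array is [1, 11, 11, 13, 16, 25].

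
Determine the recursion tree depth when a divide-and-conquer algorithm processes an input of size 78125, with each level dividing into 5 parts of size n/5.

For divide and conquer with division factor 5:

Problem sizes at each level:
Level 0: 78125
Level 1: 15625
Level 2: 3125
Level 3: 625
Level 4: 125
Level 5: 25
Level 6: 5
Level 7: 1

The root is level 0 and the size-1 base case is level 7 (the tree spans levels 0 through 7, i.e. 8 levels counting the root), so the depth is the number of divisions: log_5(78125) = 7

The recursion tree depth is log_5(78125) = 7. At each level, the problem size is divided by 5, so it takes 7 divisions to reduce to a base case of size 1. The algorithm makes 5 recursive calls at each level.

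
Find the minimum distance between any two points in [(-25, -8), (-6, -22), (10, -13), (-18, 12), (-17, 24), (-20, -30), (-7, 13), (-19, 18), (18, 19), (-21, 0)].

Computing all pairwise distances among 10 points:

d((-25, -8), (-6, -22)) = 23.6008
d((-25, -8), (10, -13)) = 35.3553
d((-25, -8), (-18, 12)) = 21.1896
d((-25, -8), (-17, 24)) = 32.9848
d((-25, -8), (-20, -30)) = 22.561
d((-25, -8), (-7, 13)) = 27.6586
d((-25, -8), (-19, 18)) = 26.6833
d((-25, -8), (18, 19)) = 50.774
d((-25, -8), (-21, 0)) = 8.9443
d((-6, -22), (10, -13)) = 18.3576
d((-6, -22), (-18, 12)) = 36.0555
d((-6, -22), (-17, 24)) = 47.2969
d((-6, -22), (-20, -30)) = 16.1245
d((-6, -22), (-7, 13)) = 35.0143
d((-6, -22), (-19, 18)) = 42.0595
d((-6, -22), (18, 19)) = 47.5079
d((-6, -22), (-21, 0)) = 26.6271
d((10, -13), (-18, 12)) = 37.5366
d((10, -13), (-17, 24)) = 45.8039
d((10, -13), (-20, -30)) = 34.4819
d((10, -13), (-7, 13)) = 31.0644
d((10, -13), (-19, 18)) = 42.45
d((10, -13), (18, 19)) = 32.9848
d((10, -13), (-21, 0)) = 33.6155
d((-18, 12), (-17, 24)) = 12.0416
d((-18, 12), (-20, -30)) = 42.0476
d((-18, 12), (-7, 13)) = 11.0454
d((-18, 12), (-19, 18)) = 6.0828 <-- minimum
d((-18, 12), (18, 19)) = 36.6742
d((-18, 12), (-21, 0)) = 12.3693
d((-17, 24), (-20, -30)) = 54.0833
d((-17, 24), (-7, 13)) = 14.8661
d((-17, 24), (-19, 18)) = 6.3246
d((-17, 24), (18, 19)) = 35.3553
d((-17, 24), (-21, 0)) = 24.3311
d((-20, -30), (-7, 13)) = 44.9222
d((-20, -30), (-19, 18)) = 48.0104
d((-20, -30), (18, 19)) = 62.0081
d((-20, -30), (-21, 0)) = 30.0167
d((-7, 13), (-19, 18)) = 13.0
d((-7, 13), (18, 19)) = 25.7099
d((-7, 13), (-21, 0)) = 19.105
d((-19, 18), (18, 19)) = 37.0135
d((-19, 18), (-21, 0)) = 18.1108
d((18, 19), (-21, 0)) = 43.382

Closest pair: (-18, 12) and (-19, 18) with distance 6.0828

The closest pair is (-18, 12) and (-19, 18) with Euclidean distance 6.0828. For 10 points, brute-force pairwise comparison is shown above. For large n, the divide-and-conquer algorithm (sort by x, recurse on halves, check the dividing strip) achieves O(n log n).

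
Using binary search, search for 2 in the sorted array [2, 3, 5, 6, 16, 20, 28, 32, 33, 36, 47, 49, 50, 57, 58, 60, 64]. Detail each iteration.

Binary search for 2 in [2, 3, 5, 6, 16, 20, 28, 32, 33, 36, 47, 49, 50, 57, 58, 60, 64]:

lo=0, hi=16, mid=8, arr[mid]=33 -> 33 > 2, search left half
lo=0, hi=7, mid=3, arr[mid]=6 -> 6 > 2, search left half
lo=0, hi=2, mid=1, arr[mid]=3 -> 3 > 2, search left half
lo=0, hi=0, mid=0, arr[mid]=2 -> Found target at index 0!

Binary search finds 2 at index 0 after 4 comparisons. The search repeatedly halves the search space by comparing with the middle element.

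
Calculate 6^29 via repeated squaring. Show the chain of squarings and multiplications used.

Computing 6^29 by squaring (build up from 6^1; each line after the first costs one multiplication):

6^1 = 6
6^2 = (6^1)^2 = 6^2 = 36
6^3 = 6 * 6^2 = 6 * 36 = 216
6^6 = (6^3)^2 = 216^2 = 46656
6^7 = 6 * 6^6 = 6 * 46656 = 279936
6^14 = (6^7)^2 = 279936^2 = 78364164096
6^28 = (6^14)^2 = 78364164096^2 = 6140942214464815497216
6^29 = 6 * 6^28 = 6 * 6140942214464815497216 = 36845653286788892983296

Result: 36845653286788892983296
Multiplications needed: 7 (7 lines after 6^1)

6^29 = 36845653286788892983296. Using exponentiation by squaring, this requires 7 multiplications. The key idea: if the exponent is even, square the half-power; if odd, multiply by the base once.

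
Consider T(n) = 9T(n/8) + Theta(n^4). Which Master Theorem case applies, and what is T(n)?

Master Theorem for T(n) = 9T(n/8) + O(n^4):

a = 9, b = 8, c = 4
log_b(a) = log_8(9) = 1.0566

Case 3: c = 4 > log_8(9) = 1.0566
T(n) = O(n^4) = O(n^4)

For T(n) = 9T(n/8) + O(n^4): log_8(9) = 1.0566. This is Case 3 of the Master Theorem (c > log_b(a), work dominated by root), giving O(n^4).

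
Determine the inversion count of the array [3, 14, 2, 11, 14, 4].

Finding inversions in [3, 14, 2, 11, 14, 4]:

(0, 2): arr[0]=3 > arr[2]=2
(1, 2): arr[1]=14 > arr[2]=2
(1, 3): arr[1]=14 > arr[3]=11
(1, 5): arr[1]=14 > arr[5]=4
(3, 5): arr[3]=11 > arr[5]=4
(4, 5): arr[4]=14 > arr[5]=4

Total inversions: 6

The array has 6 inversion(s): (0,2), (1,2), (1,3), (1,5), (3,5), (4,5). Each pair (i,j) satisfies i < j and arr[i] > arr[j].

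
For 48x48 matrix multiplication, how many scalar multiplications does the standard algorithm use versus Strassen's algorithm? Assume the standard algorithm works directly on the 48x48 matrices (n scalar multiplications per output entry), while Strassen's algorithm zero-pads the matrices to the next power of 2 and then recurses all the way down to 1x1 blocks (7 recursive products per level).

Matrix multiplication for 48x48 matrices:

Strassen's algorithm requires power-of-2 dimensions. Pad 48x48 to 64x64 (next power of 2).

Standard algorithm: 48^3 = 110592 multiplications
Strassen's algorithm: 7^(log2(64)) = 7^6 = 117649 multiplications
Difference: 110592 - 117649 = -7057 (Strassen uses MORE here due to padding overhead — for small or just-over-power-of-2 n, padding can outweigh the per-level savings)

Standard: 110592 multiplications (48^3). Strassen: 117649 multiplications (7^6, after padding to 64x64). Strassen reduces 8 recursive multiplications to 7 at each level.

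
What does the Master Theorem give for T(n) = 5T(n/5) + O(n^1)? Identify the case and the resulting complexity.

Master Theorem for T(n) = 5T(n/5) + O(n^1):

a = 5, b = 5, c = 1
log_b(a) = log_5(5) = 1.0000

Case 2: c = 1 = log_5(5) = 1.0000
T(n) = O(n^1 log n) = O(n log n)

For T(n) = 5T(n/5) + O(n^1): log_5(5) = 1.0000. This is Case 2 of the Master Theorem (c = log_b(a), equal work at all levels), giving O(n log n).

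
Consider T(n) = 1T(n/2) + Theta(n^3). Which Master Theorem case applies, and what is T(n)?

Master Theorem for T(n) = 1T(n/2) + O(n^3):

a = 1, b = 2, c = 3
log_b(a) = log_2(1) = 0.0000

Case 3: c = 3 > log_2(1) = 0.0000
T(n) = O(n^3) = O(n^3)

For T(n) = 1T(n/2) + O(n^3): log_2(1) = 0.0000. This is Case 3 of the Master Theorem (c > log_b(a), work dominated by root), giving O(n^3).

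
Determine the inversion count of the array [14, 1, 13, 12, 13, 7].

Finding inversions in [14, 1, 13, 12, 13, 7]:

(0, 1): arr[0]=14 > arr[1]=1
(0, 2): arr[0]=14 > arr[2]=13
(0, 3): arr[0]=14 > arr[3]=12
(0, 4): arr[0]=14 > arr[4]=13
(0, 5): arr[0]=14 > arr[5]=7
(2, 3): arr[2]=13 > arr[3]=12
(2, 5): arr[2]=13 > arr[5]=7
(3, 5): arr[3]=12 > arr[5]=7
(4, 5): arr[4]=13 > arr[5]=7

Total inversions: 9

The array has 9 inversion(s): (0,1), (0,2), (0,3), (0,4), (0,5), (2,3), (2,5), (3,5), (4,5). Each pair (i,j) satisfies i < j and arr[i] > arr[j].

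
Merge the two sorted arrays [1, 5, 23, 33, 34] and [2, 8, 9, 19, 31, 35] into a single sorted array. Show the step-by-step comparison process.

Merging process:

Compare 1 vs 2: take 1 from left. Merged: [1]
Compare 5 vs 2: take 2 from right. Merged: [1, 2]
Compare 5 vs 8: take 5 from left. Merged: [1, 2, 5]
Compare 23 vs 8: take 8 from right. Merged: [1, 2, 5, 8]
Compare 23 vs 9: take 9 from right. Merged: [1, 2, 5, 8, 9]
Compare 23 vs 19: take 19 from right. Merged: [1, 2, 5, 8, 9, 19]
Compare 23 vs 31: take 23 from left. Merged: [1, 2, 5, 8, 9, 19, 23]
Compare 33 vs 31: take 31 from right. Merged: [1, 2, 5, 8, 9, 19, 23, 31]
Compare 33 vs 35: take 33 from left. Merged: [1, 2, 5, 8, 9, 19, 23, 31, 33]
Compare 34 vs 35: take 34 from left. Merged: [1, 2, 5, 8, 9, 19, 23, 31, 33, 34]
Append remaining from right: [35]. Merged: [1, 2, 5, 8, 9, 19, 23, 31, 33, 34, 35]

Final merged array: [1, 2, 5, 8, 9, 19, 23, 31, 33, 34, 35]
Total comparisons: 10

The merged array is [1, 2, 5, 8, 9, 19, 23, 31, 33, 34, 35], requiring 10 comparisons. The merge step runs in O(n) time where n is the total number of elements.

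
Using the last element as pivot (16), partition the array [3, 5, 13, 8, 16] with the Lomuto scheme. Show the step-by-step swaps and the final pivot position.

Lomuto partition with pivot = 16:

Initial array: [3, 5, 13, 8, 16]

arr[0]=3 <= 16: swap with position 0, array becomes [3, 5, 13, 8, 16]
arr[1]=5 <= 16: swap with position 1, array becomes [3, 5, 13, 8, 16]
arr[2]=13 <= 16: swap with position 2, array becomes [3, 5, 13, 8, 16]
arr[3]=8 <= 16: swap with position 3, array becomes [3, 5, 13, 8, 16]

Place pivot at position 4: [3, 5, 13, 8, 16]
Pivot position: 4

After partitioning with pivot 16, the array becomes [3, 5, 13, 8, 16]. The pivot is placed at index 4. All elements to the left of the pivot are <= 16, and all elements to the right are > 16.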